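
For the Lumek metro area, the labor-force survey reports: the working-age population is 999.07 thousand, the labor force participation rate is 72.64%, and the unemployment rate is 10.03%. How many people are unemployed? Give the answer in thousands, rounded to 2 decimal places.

About 72.79 thousand are unemployed.

Labor force = 0.7264 × 999.07 = 725.72 thousand.
Unemployed = 0.1003 × 725.72 ≈ 72.79 thousand.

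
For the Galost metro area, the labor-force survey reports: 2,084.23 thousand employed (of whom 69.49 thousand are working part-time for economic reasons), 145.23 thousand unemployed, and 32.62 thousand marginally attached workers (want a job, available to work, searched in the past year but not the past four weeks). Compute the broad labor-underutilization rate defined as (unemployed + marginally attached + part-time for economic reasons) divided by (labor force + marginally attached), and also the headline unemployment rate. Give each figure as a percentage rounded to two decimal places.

Labor force = 2,084.23 + 145.23 = 2,229.46 thousand.
Numerator = 145.23 + 32.62 + 69.49 = 247.34 thousand.
Denominator = 2,229.46 + 32.62 = 2,262.08 thousand.
Broad rate = 247.34 / 2,262.08 = 10.93%.
Headline unemployment rate = 145.23 / 2,229.46 = 6.51%.

Broad underutilization rate ≈ 10.93%; headline unemployment rate ≈ 6.51%.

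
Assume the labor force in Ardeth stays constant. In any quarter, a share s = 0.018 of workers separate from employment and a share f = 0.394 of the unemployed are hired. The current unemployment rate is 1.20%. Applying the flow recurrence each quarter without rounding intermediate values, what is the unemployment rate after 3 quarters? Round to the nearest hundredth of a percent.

Unemployment rate after three quarters ≈ 3.72%.

With a fixed labor force, u_{t+1} = u_t + s·(1−u_t) − f·u_t = u_t·(1−s−f) + s.
Here 1−s−f = 0.588 and s = 0.018.
u_1 = 0.012000 × 0.588 + 0.018 = 0.025056.
u_2 = 0.025056 × 0.588 + 0.018 = 0.032733.
u_3 = 0.032733 × 0.588 + 0.018 = 0.037247.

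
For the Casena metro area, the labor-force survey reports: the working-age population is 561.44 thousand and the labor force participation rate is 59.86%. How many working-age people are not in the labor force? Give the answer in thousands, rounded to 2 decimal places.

About 225.36 thousand are not in the labor force.

Share not in the labor force = 1 − 0.5986 = 0.4014.
Not in labor force = 0.4014 × 561.44 ≈ 225.36 thousand.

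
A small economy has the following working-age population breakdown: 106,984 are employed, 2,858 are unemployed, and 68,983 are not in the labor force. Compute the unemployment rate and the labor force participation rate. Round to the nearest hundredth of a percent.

Labor force = employed + unemployed = 106,984 + 2,858 = 109,842.
Working-age population = 109,842 + 68,983 = 178,825.
Unemployment rate = 2,858 / 109,842 = 2.60%.
Labor force participation rate = 109,842 / 178,825 = 61.42%.

Unemployment rate ≈ 2.60%; labor force participation rate ≈ 61.42%.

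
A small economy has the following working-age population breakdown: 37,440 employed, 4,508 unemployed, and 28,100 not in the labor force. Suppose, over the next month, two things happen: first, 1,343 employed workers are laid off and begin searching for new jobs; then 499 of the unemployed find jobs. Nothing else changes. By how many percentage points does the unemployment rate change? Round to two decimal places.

Initially, labor force = 37,440 + 4,508 = 41,948, so u = 4,508/41,948 = 10.75%.
After the first change, employed falls and unemployed rises by 1,343; labor force unchanged → E = 36,097, U = 5,851, labor force = 41,948.
After the second change, unemployed falls and employed rises by 499; labor force unchanged → E = 36,596, U = 5,352, labor force = 41,948.
New unemployment rate = 5,352 / 41,948 = 12.76%.
Change = 12.76% − 10.75% = +2.01 percentage points.

The unemployment rate changes by +2.01 percentage points.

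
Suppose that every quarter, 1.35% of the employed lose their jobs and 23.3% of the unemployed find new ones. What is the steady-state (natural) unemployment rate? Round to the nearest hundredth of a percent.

Steady-state unemployment rate ≈ 5.48%.

At steady state the flows balance: s·E = f·U, so U/(E+U) = s/(s+f).
u* = 1.35 / (1.35 + 23.3) = 1.35 / 24.65 = 5.48%.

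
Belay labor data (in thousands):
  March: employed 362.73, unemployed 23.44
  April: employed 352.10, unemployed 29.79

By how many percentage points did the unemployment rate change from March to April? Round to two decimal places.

March: labor force = 362.73 + 23.44 = 386.17; u = 23.44/386.17 = 6.07%.
April: labor force = 352.10 + 29.79 = 381.89; u = 29.79/381.89 = 7.80%.
Change = 7.80% − 6.07% = +1.73 pp.

The unemployment rate changed by +1.73 percentage points.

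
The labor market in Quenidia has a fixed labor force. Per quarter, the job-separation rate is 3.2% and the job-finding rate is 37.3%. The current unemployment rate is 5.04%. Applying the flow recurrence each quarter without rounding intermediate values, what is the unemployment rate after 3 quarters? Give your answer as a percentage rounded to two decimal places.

Unemployment rate after three quarters ≈ 7.30%.

With a fixed labor force, u_{t+1} = u_t + s·(1−u_t) − f·u_t = u_t·(1−s−f) + s.
Here 1−s−f = 0.595 and s = 0.032.
u_1 = 0.050400 × 0.595 + 0.032 = 0.061988.
u_2 = 0.061988 × 0.595 + 0.032 = 0.068883.
u_3 = 0.068883 × 0.595 + 0.032 = 0.072985.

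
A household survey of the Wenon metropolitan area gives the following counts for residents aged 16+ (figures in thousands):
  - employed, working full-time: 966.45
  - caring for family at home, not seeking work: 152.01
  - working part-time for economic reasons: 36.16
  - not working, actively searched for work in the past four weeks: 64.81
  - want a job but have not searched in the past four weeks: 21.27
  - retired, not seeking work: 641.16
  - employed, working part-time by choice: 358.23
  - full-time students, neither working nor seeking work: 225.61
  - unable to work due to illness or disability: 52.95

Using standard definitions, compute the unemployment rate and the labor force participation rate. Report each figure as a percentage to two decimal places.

Employed = 966.45 + 36.16 + 358.23 = 1,360.84 thousand (anyone who worked, including part-time for economic reasons, counts as employed).
Unemployed = 64.81 thousand.
Labor force = 1,360.84 + 64.81 = 1,425.65 thousand.
Not in labor force = 152.01 + 21.27 + 641.16 + 225.61 + 52.95 = 1,093.00 thousand (those not working and not actively searching are outside the labor force — including those who want a job but have given up searching).
Civilian working-age population = 1,425.65 + 1,093.00 = 2,518.65 thousand.
Unemployment rate = 64.81 / 1,425.65 = 4.55%.
Labor force participation rate = 1,425.65 / 2,518.65 = 56.60%.

Unemployment rate ≈ 4.55%; labor force participation rate ≈ 56.60%.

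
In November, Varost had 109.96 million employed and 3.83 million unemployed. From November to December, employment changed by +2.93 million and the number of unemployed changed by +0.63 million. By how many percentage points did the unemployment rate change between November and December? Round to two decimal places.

November: labor force = 109.96 + 3.83 = 113.79; u = 3.83/113.79 = 3.37%.
December: labor force = 112.89 + 4.46 = 117.35; u = 4.46/117.35 = 3.80%.
Change = 3.80% − 3.37% = +0.43 pp.

The unemployment rate changed by +0.43 percentage points.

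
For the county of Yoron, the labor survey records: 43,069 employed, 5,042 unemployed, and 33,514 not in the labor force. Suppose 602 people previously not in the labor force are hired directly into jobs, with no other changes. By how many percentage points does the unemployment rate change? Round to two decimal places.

Initially, labor force = 43,069 + 5,042 = 48,111, so u = 5,042/48,111 = 10.48%.
After the change, employed and labor force both rise by 602; unemployed unchanged → E = 43,671, U = 5,042, labor force = 48,713.
New unemployment rate = 5,042 / 48,713 = 10.35%.
Change = 10.35% − 10.48% = −0.13 percentage points.

The unemployment rate changes by −0.13 percentage points.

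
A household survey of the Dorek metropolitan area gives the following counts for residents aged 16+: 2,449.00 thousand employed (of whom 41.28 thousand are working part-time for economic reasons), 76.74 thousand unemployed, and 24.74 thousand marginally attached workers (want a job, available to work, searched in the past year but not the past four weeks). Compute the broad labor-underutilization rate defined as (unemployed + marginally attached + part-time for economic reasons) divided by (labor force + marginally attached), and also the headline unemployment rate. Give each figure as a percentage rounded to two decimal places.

Broad underutilization rate ≈ 5.60%; headline unemployment rate ≈ 3.04%.

Labor force = 2,449.00 + 76.74 = 2,525.74 thousand.
Numerator = 76.74 + 24.74 + 41.28 = 142.76 thousand.
Denominator = 2,525.74 + 24.74 = 2,550.48 thousand.
Broad rate = 142.76 / 2,550.48 = 5.60%.
Headline unemployment rate = 76.74 / 2,525.74 = 3.04%.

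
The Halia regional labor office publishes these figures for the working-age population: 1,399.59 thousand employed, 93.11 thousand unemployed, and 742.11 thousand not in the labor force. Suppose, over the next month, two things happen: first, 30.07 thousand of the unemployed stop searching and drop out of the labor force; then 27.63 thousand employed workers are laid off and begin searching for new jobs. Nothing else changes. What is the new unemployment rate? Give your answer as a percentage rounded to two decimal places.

New unemployment rate ≈ 6.20%.

Initially, labor force = 1,399.59 + 93.11 = 1,492.70 thousand, so u = 93.11/1,492.70 = 6.24%.
After the first change, unemployed and labor force both fall by 30.07 → E = 1,399.59, U = 63.04, labor force = 1,462.63 thousand.
After the second change, employed falls and unemployed rises by 27.63; labor force unchanged → E = 1,371.96, U = 90.67, labor force = 1,462.63 thousand.
New unemployment rate = 90.67 / 1,462.63 = 6.20%.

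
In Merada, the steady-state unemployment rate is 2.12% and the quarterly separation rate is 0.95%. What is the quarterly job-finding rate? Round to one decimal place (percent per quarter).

Job-finding rate ≈ 43.9% per quarter.

From u* = s/(s+f): f = s·(1−u)/u.
f = 0.95 × (1 − 0.0212) / 0.0212 = 0.9299 / 0.0212 ≈ 43.9% per quarter.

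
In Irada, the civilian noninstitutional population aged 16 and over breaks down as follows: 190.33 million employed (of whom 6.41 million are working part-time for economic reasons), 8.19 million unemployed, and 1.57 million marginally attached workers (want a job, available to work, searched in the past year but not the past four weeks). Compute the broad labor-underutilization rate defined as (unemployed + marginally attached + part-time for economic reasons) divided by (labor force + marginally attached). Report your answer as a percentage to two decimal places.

Labor force = 190.33 + 8.19 = 198.52 million.
Numerator = 8.19 + 1.57 + 6.41 = 16.17 million.
Denominator = 198.52 + 1.57 = 200.09 million.
Broad rate = 16.17 / 200.09 = 8.08%.

Broad underutilization rate ≈ 8.08%.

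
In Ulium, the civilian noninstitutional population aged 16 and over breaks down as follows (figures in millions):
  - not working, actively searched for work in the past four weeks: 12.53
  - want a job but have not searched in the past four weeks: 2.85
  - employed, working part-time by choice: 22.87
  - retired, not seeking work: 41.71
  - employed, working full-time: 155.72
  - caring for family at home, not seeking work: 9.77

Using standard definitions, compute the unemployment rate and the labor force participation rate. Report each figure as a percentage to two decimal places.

Employed = 22.87 + 155.72 = 178.59 million.
Unemployed = 12.53 million.
Labor force = 178.59 + 12.53 = 191.12 million.
Not in labor force = 2.85 + 41.71 + 9.77 = 54.33 million (those not working and not actively searching are outside the labor force — including those who want a job but have given up searching).
Civilian working-age population = 191.12 + 54.33 = 245.45 million.
Unemployment rate = 12.53 / 191.12 = 6.56%.
Labor force participation rate = 191.12 / 245.45 = 77.87%.

Unemployment rate ≈ 6.56%; labor force participation rate ≈ 77.87%.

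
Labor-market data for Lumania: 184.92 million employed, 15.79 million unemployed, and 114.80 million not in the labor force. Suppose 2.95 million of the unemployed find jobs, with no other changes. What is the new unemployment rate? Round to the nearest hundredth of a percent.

Initially, labor force = 184.92 + 15.79 = 200.71 million, so u = 15.79/200.71 = 7.87%.
After the change, unemployed falls and employed rises by 2.95; labor force unchanged → E = 187.87, U = 12.84, labor force = 200.71 million.
New unemployment rate = 12.84 / 200.71 = 6.40%.

New unemployment rate ≈ 6.40%.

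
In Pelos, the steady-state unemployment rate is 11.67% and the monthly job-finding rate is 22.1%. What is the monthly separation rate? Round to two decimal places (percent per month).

From u* = s/(s+f): s = u·f/(1−u).
s = 0.1167 × 22.1 / (1 − 0.1167) = 2.5791 / 0.8833 ≈ 2.92% per month.

Separation rate ≈ 2.92% per month.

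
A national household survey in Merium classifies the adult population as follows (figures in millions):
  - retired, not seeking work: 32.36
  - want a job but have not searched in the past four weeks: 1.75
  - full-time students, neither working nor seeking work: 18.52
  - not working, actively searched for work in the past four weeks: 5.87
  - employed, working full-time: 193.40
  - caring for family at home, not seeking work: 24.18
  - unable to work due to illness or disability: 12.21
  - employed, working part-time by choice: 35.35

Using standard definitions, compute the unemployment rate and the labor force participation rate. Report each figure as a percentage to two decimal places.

Employed = 193.40 + 35.35 = 228.75 million.
Unemployed = 5.87 million.
Labor force = 228.75 + 5.87 = 234.62 million.
Not in labor force = 32.36 + 1.75 + 18.52 + 24.18 + 12.21 = 89.02 million (those not working and not actively searching are outside the labor force — including those who want a job but have given up searching).
Civilian working-age population = 234.62 + 89.02 = 323.64 million.
Unemployment rate = 5.87 / 234.62 = 2.50%.
Labor force participation rate = 234.62 / 323.64 = 72.49%.

Unemployment rate ≈ 2.50%; labor force participation rate ≈ 72.49%.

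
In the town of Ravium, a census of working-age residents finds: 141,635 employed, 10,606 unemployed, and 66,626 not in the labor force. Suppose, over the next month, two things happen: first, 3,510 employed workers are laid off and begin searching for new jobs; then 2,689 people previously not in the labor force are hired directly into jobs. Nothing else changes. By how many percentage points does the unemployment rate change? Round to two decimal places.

The unemployment rate changes by +2.14 percentage points.

Initially, labor force = 141,635 + 10,606 = 152,241, so u = 10,606/152,241 = 6.97%.
After the first change, employed falls and unemployed rises by 3,510; labor force unchanged → E = 138,125, U = 14,116, labor force = 152,241.
After the second change, employed and labor force both rise by 2,689; unemployed unchanged → E = 140,814, U = 14,116, labor force = 154,930.
New unemployment rate = 14,116 / 154,930 = 9.11%.
Change = 9.11% − 6.97% = +2.14 percentage points.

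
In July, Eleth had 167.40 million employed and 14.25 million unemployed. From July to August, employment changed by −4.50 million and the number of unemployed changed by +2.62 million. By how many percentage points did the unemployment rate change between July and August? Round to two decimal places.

The unemployment rate changed by +1.54 percentage points.

July: labor force = 167.40 + 14.25 = 181.65; u = 14.25/181.65 = 7.84%.
August: labor force = 162.90 + 16.87 = 179.77; u = 16.87/179.77 = 9.38%.
Change = 9.38% − 7.84% = +1.54 pp.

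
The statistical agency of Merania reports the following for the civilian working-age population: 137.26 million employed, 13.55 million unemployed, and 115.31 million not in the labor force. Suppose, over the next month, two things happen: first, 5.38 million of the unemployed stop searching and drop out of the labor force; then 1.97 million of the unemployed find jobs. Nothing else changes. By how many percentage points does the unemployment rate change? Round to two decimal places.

Initially, labor force = 137.26 + 13.55 = 150.81 million, so u = 13.55/150.81 = 8.98%.
After the first change, unemployed and labor force both fall by 5.38 → E = 137.26, U = 8.17, labor force = 145.43 million.
After the second change, unemployed falls and employed rises by 1.97; labor force unchanged → E = 139.23, U = 6.20, labor force = 145.43 million.
New unemployment rate = 6.20 / 145.43 = 4.26%.
Change = 4.26% − 8.98% = −4.72 percentage points.

The unemployment rate changes by −4.72 percentage points.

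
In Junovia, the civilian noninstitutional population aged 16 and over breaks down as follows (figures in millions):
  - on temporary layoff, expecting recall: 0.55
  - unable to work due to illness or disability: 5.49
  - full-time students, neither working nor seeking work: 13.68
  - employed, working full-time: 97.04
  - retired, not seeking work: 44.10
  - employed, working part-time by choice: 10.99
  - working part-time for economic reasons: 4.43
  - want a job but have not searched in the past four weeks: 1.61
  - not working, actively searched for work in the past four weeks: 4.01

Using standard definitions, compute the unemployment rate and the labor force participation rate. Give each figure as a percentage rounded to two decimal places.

Unemployment rate ≈ 3.90%; labor force participation rate ≈ 64.33%.

Employed = 97.04 + 10.99 + 4.43 = 112.46 million (anyone who worked, including part-time for economic reasons, counts as employed).
Unemployed = 0.55 + 4.01 = 4.56 million (jobless and actively searching, or on temporary layoff).
Labor force = 112.46 + 4.56 = 117.02 million.
Not in labor force = 5.49 + 13.68 + 44.10 + 1.61 = 64.88 million (those not working and not actively searching are outside the labor force — including those who want a job but have given up searching).
Civilian working-age population = 117.02 + 64.88 = 181.90 million.
Unemployment rate = 4.56 / 117.02 = 3.90%.
Labor force participation rate = 117.02 / 181.90 = 64.33%.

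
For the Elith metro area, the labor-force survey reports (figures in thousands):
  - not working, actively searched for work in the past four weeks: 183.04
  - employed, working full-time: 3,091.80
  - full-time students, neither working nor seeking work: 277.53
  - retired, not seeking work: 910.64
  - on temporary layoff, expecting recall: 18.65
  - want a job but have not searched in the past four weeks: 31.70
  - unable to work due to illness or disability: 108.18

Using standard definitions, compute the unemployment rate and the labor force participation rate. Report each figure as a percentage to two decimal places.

Employed = 3,091.80 thousand.
Unemployed = 183.04 + 18.65 = 201.69 thousand (jobless and actively searching, or on temporary layoff).
Labor force = 3,091.80 + 201.69 = 3,293.49 thousand.
Not in labor force = 277.53 + 910.64 + 31.70 + 108.18 = 1,328.05 thousand (those not working and not actively searching are outside the labor force — including those who want a job but have given up searching).
Civilian working-age population = 3,293.49 + 1,328.05 = 4,621.54 thousand.
Unemployment rate = 201.69 / 3,293.49 = 6.12%.
Labor force participation rate = 3,293.49 / 4,621.54 = 71.26%.

Unemployment rate ≈ 6.12%; labor force participation rate ≈ 71.26%.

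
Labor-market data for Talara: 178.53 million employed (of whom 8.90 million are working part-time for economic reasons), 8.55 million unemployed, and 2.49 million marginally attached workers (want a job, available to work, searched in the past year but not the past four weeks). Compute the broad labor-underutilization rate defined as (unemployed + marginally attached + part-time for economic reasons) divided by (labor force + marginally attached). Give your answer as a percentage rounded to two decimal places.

Labor force = 178.53 + 8.55 = 187.08 million.
Numerator = 8.55 + 2.49 + 8.90 = 19.94 million.
Denominator = 187.08 + 2.49 = 189.57 million.
Broad rate = 19.94 / 189.57 = 10.52%.

Broad underutilization rate ≈ 10.52%.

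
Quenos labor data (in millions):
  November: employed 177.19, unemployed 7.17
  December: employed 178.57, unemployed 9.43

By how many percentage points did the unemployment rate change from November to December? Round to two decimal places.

The unemployment rate changed by +1.13 percentage points.

November: labor force = 177.19 + 7.17 = 184.36; u = 7.17/184.36 = 3.89%.
December: labor force = 178.57 + 9.43 = 188.00; u = 9.43/188.00 = 5.02%.
Change = 5.02% − 3.89% = +1.13 pp.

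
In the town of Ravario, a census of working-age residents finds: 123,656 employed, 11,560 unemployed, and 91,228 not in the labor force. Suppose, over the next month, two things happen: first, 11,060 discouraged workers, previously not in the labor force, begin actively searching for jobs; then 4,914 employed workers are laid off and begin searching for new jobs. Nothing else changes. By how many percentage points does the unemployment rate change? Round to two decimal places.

Initially, labor force = 123,656 + 11,560 = 135,216, so u = 11,560/135,216 = 8.55%.
After the first change, unemployed and labor force both rise by 11,060 → E = 123,656, U = 22,620, labor force = 146,276.
After the second change, employed falls and unemployed rises by 4,914; labor force unchanged → E = 118,742, U = 27,534, labor force = 146,276.
New unemployment rate = 27,534 / 146,276 = 18.82%.
Change = 18.82% − 8.55% = +10.27 percentage points.

The unemployment rate changes by +10.27 percentage points.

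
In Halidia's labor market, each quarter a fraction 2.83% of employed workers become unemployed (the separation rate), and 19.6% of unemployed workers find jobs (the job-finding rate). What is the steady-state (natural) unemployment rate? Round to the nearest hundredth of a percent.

Steady-state unemployment rate ≈ 12.62%.

At steady state the flows balance: s·E = f·U, so U/(E+U) = s/(s+f).
u* = 2.83 / (2.83 + 19.6) = 2.83 / 22.43 = 12.62%.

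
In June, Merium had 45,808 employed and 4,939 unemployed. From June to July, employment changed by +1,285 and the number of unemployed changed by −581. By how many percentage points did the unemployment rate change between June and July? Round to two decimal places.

The unemployment rate changed by −1.26 percentage points.

June: labor force = 45,808 + 4,939 = 50,747; u = 4,939/50,747 = 9.73%.
July: labor force = 47,093 + 4,358 = 51,451; u = 4,358/51,451 = 8.47%.
Change = 8.47% − 9.73% = −1.26 pp.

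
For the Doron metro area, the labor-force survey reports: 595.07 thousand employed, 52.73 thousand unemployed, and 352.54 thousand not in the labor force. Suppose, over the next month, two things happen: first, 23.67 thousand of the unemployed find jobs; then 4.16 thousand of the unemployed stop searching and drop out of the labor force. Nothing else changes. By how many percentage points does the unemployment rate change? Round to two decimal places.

Initially, labor force = 595.07 + 52.73 = 647.80 thousand, so u = 52.73/647.80 = 8.14%.
After the first change, unemployed falls and employed rises by 23.67; labor force unchanged → E = 618.74, U = 29.06, labor force = 647.80 thousand.
After the second change, unemployed and labor force both fall by 4.16 → E = 618.74, U = 24.90, labor force = 643.64 thousand.
New unemployment rate = 24.90 / 643.64 = 3.87%.
Change = 3.87% − 8.14% = −4.27 percentage points.

The unemployment rate changes by −4.27 percentage points.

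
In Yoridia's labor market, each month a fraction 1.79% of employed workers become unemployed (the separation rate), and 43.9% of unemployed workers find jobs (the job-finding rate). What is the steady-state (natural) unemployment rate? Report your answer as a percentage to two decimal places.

At steady state the flows balance: s·E = f·U, so U/(E+U) = s/(s+f).
u* = 1.79 / (1.79 + 43.9) = 1.79 / 45.69 = 3.92%.

Steady-state unemployment rate ≈ 3.92%.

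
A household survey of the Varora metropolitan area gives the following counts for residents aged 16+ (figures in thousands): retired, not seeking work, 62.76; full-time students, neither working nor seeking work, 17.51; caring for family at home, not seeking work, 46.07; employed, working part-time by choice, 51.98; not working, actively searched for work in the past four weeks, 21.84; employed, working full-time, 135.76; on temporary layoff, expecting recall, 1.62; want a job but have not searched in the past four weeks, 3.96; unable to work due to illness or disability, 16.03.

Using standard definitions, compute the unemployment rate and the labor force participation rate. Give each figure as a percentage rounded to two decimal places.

Employed = 51.98 + 135.76 = 187.74 thousand.
Unemployed = 21.84 + 1.62 = 23.46 thousand (jobless and actively searching, or on temporary layoff).
Labor force = 187.74 + 23.46 = 211.20 thousand.
Not in labor force = 62.76 + 17.51 + 46.07 + 3.96 + 16.03 = 146.33 thousand (those not working and not actively searching are outside the labor force — including those who want a job but have given up searching).
Civilian working-age population = 211.20 + 146.33 = 357.53 thousand.
Unemployment rate = 23.46 / 211.20 = 11.11%.
Labor force participation rate = 211.20 / 357.53 = 59.07%.

Unemployment rate ≈ 11.11%; labor force participation rate ≈ 59.07%.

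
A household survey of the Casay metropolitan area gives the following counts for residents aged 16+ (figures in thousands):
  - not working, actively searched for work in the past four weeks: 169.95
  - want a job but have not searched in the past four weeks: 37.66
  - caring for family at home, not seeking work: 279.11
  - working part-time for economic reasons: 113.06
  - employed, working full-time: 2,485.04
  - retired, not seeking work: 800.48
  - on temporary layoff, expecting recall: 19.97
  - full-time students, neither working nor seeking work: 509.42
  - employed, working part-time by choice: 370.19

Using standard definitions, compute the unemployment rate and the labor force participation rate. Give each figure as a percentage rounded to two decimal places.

Unemployment rate ≈ 6.01%; labor force participation rate ≈ 66.00%.

Employed = 113.06 + 2,485.04 + 370.19 = 2,968.29 thousand (anyone who worked, including part-time for economic reasons, counts as employed).
Unemployed = 169.95 + 19.97 = 189.92 thousand (jobless and actively searching, or on temporary layoff).
Labor force = 2,968.29 + 189.92 = 3,158.21 thousand.
Not in labor force = 37.66 + 279.11 + 800.48 + 509.42 = 1,626.67 thousand (those not working and not actively searching are outside the labor force — including those who want a job but have given up searching).
Civilian working-age population = 3,158.21 + 1,626.67 = 4,784.88 thousand.
Unemployment rate = 189.92 / 3,158.21 = 6.01%.
Labor force participation rate = 3,158.21 / 4,784.88 = 66.00%.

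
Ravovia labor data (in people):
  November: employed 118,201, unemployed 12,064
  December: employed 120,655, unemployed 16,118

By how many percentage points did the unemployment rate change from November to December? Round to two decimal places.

November: labor force = 118,201 + 12,064 = 130,265; u = 12,064/130,265 = 9.26%.
December: labor force = 120,655 + 16,118 = 136,773; u = 16,118/136,773 = 11.78%.
Change = 11.78% − 9.26% = +2.52 pp.

The unemployment rate changed by +2.52 percentage points.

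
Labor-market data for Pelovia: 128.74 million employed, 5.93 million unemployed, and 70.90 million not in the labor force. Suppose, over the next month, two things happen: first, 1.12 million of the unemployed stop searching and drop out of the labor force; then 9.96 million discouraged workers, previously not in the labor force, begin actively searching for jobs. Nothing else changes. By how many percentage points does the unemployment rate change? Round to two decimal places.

The unemployment rate changes by +5.89 percentage points.

Initially, labor force = 128.74 + 5.93 = 134.67 million, so u = 5.93/134.67 = 4.40%.
After the first change, unemployed and labor force both fall by 1.12 → E = 128.74, U = 4.81, labor force = 133.55 million.
After the second change, unemployed and labor force both rise by 9.96 → E = 128.74, U = 14.77, labor force = 143.51 million.
New unemployment rate = 14.77 / 143.51 = 10.29%.
Change = 10.29% − 4.40% = +5.89 percentage points.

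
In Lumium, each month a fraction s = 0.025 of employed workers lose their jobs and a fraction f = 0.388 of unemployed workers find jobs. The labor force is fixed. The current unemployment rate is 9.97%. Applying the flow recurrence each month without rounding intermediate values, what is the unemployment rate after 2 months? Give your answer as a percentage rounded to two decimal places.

Unemployment rate after two months ≈ 7.40%.

With a fixed labor force, u_{t+1} = u_t + s·(1−u_t) − f·u_t = u_t·(1−s−f) + s.
Here 1−s−f = 0.587 and s = 0.025.
u_1 = 0.099700 × 0.587 + 0.025 = 0.083524.
u_2 = 0.083524 × 0.587 + 0.025 = 0.074029.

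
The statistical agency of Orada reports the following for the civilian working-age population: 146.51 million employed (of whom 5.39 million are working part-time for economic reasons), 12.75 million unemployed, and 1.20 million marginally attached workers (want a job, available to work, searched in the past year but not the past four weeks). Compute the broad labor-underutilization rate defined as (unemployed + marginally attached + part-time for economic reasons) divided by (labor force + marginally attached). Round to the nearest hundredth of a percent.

Labor force = 146.51 + 12.75 = 159.26 million.
Numerator = 12.75 + 1.20 + 5.39 = 19.34 million.
Denominator = 159.26 + 1.20 = 160.46 million.
Broad rate = 19.34 / 160.46 = 12.05%.

Broad underutilization rate ≈ 12.05%.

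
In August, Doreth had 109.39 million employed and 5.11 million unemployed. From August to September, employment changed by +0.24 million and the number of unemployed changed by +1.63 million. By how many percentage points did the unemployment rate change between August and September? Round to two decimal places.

August: labor force = 109.39 + 5.11 = 114.50; u = 5.11/114.50 = 4.46%.
September: labor force = 109.63 + 6.74 = 116.37; u = 6.74/116.37 = 5.79%.
Change = 5.79% − 4.46% = +1.33 pp.

The unemployment rate changed by +1.33 percentage points.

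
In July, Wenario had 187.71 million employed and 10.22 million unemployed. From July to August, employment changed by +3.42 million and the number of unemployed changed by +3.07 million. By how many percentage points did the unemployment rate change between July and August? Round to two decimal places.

The unemployment rate changed by +1.34 percentage points.

July: labor force = 187.71 + 10.22 = 197.93; u = 10.22/197.93 = 5.16%.
August: labor force = 191.13 + 13.29 = 204.42; u = 13.29/204.42 = 6.50%.
Change = 6.50% − 5.16% = +1.34 pp.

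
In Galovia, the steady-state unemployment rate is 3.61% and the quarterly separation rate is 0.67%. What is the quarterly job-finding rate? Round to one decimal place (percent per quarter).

Job-finding rate ≈ 17.9% per quarter.

From u* = s/(s+f): f = s·(1−u)/u.
f = 0.67 × (1 − 0.0361) / 0.0361 = 0.6458 / 0.0361 ≈ 17.9% per quarter.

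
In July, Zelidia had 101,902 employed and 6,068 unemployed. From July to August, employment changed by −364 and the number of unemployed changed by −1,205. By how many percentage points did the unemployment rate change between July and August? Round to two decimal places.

The unemployment rate changed by −1.05 percentage points.

July: labor force = 101,902 + 6,068 = 107,970; u = 6,068/107,970 = 5.62%.
August: labor force = 101,538 + 4,863 = 106,401; u = 4,863/106,401 = 4.57%.
Change = 4.57% − 5.62% = −1.05 pp.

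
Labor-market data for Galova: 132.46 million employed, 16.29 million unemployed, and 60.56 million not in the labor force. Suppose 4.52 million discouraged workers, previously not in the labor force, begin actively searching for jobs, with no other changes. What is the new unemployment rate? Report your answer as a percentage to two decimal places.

New unemployment rate ≈ 13.58%.

Initially, labor force = 132.46 + 16.29 = 148.75 million, so u = 16.29/148.75 = 10.95%.
After the change, unemployed and labor force both rise by 4.52 → E = 132.46, U = 20.81, labor force = 153.27 million.
New unemployment rate = 20.81 / 153.27 = 13.58%.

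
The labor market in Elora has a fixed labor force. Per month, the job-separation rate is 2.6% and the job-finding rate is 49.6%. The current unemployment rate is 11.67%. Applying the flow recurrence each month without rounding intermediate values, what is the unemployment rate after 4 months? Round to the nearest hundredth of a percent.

With a fixed labor force, u_{t+1} = u_t + s·(1−u_t) − f·u_t = u_t·(1−s−f) + s.
Here 1−s−f = 0.478 and s = 0.026.
u_1 = 0.116700 × 0.478 + 0.026 = 0.081783.
u_2 = 0.081783 × 0.478 + 0.026 = 0.065092.
u_3 = 0.065092 × 0.478 + 0.026 = 0.057114.
u_4 = 0.057114 × 0.478 + 0.026 = 0.053300.

Unemployment rate after four months ≈ 5.33%.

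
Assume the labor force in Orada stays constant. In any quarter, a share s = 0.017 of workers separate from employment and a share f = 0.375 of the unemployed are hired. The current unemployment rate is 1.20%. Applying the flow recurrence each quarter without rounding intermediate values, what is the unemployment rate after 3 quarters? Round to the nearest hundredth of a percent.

With a fixed labor force, u_{t+1} = u_t + s·(1−u_t) − f·u_t = u_t·(1−s−f) + s.
Here 1−s−f = 0.608 and s = 0.017.
u_1 = 0.012000 × 0.608 + 0.017 = 0.024296.
u_2 = 0.024296 × 0.608 + 0.017 = 0.031772.
u_3 = 0.031772 × 0.608 + 0.017 = 0.036317.

Unemployment rate after three quarters ≈ 3.63%.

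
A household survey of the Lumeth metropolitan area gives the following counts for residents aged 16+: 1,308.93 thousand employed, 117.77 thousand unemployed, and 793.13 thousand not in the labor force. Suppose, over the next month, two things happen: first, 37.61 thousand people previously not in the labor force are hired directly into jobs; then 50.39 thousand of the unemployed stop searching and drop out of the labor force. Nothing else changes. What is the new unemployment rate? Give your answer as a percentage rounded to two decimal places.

Initially, labor force = 1,308.93 + 117.77 = 1,426.70 thousand, so u = 117.77/1,426.70 = 8.25%.
After the first change, employed and labor force both rise by 37.61; unemployed unchanged → E = 1,346.54, U = 117.77, labor force = 1,464.31 thousand.
After the second change, unemployed and labor force both fall by 50.39 → E = 1,346.54, U = 67.38, labor force = 1,413.92 thousand.
New unemployment rate = 67.38 / 1,413.92 = 4.77%.

New unemployment rate ≈ 4.77%.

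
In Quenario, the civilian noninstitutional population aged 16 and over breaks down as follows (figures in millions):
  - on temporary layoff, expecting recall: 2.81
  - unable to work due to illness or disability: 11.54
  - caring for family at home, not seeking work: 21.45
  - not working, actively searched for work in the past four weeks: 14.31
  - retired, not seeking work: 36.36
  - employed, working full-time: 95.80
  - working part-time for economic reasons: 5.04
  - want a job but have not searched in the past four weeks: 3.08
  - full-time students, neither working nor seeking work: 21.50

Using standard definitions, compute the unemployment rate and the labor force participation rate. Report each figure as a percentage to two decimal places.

Employed = 95.80 + 5.04 = 100.84 million (anyone who worked, including part-time for economic reasons, counts as employed).
Unemployed = 2.81 + 14.31 = 17.12 million (jobless and actively searching, or on temporary layoff).
Labor force = 100.84 + 17.12 = 117.96 million.
Not in labor force = 11.54 + 21.45 + 36.36 + 3.08 + 21.50 = 93.93 million (those not working and not actively searching are outside the labor force — including those who want a job but have given up searching).
Civilian working-age population = 117.96 + 93.93 = 211.89 million.
Unemployment rate = 17.12 / 117.96 = 14.51%.
Labor force participation rate = 117.96 / 211.89 = 55.67%.

Unemployment rate ≈ 14.51%; labor force participation rate ≈ 55.67%.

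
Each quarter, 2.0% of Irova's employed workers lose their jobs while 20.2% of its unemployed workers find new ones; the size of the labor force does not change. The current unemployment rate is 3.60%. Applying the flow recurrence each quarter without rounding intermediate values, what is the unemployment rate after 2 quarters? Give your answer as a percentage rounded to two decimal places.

Unemployment rate after two quarters ≈ 5.74%.

With a fixed labor force, u_{t+1} = u_t + s·(1−u_t) − f·u_t = u_t·(1−s−f) + s.
Here 1−s−f = 0.778 and s = 0.020.
u_1 = 0.036000 × 0.778 + 0.020 = 0.048008.
u_2 = 0.048008 × 0.778 + 0.020 = 0.057350.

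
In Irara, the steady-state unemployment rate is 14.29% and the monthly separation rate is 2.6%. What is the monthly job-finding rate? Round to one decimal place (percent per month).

From u* = s/(s+f): f = s·(1−u)/u.
f = 2.6 × (1 − 0.1429) / 0.1429 = 2.2285 / 0.1429 ≈ 15.6% per month.

Job-finding rate ≈ 15.6% per month.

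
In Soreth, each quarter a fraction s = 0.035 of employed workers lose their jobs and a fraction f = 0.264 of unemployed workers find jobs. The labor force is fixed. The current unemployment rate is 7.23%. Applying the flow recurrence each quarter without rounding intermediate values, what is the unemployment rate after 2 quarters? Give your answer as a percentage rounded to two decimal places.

Unemployment rate after two quarters ≈ 9.51%.

With a fixed labor force, u_{t+1} = u_t + s·(1−u_t) − f·u_t = u_t·(1−s−f) + s.
Here 1−s−f = 0.701 and s = 0.035.
u_1 = 0.072300 × 0.701 + 0.035 = 0.085682.
u_2 = 0.085682 × 0.701 + 0.035 = 0.095063.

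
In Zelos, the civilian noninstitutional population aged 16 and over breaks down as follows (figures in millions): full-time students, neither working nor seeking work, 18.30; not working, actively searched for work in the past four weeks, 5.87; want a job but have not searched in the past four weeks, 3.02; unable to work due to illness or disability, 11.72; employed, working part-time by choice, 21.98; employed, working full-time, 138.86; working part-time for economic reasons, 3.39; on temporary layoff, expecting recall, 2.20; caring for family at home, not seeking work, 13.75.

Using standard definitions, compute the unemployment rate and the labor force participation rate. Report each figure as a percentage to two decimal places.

Employed = 21.98 + 138.86 + 3.39 = 164.23 million (anyone who worked, including part-time for economic reasons, counts as employed).
Unemployed = 5.87 + 2.20 = 8.07 million (jobless and actively searching, or on temporary layoff).
Labor force = 164.23 + 8.07 = 172.30 million.
Not in labor force = 18.30 + 3.02 + 11.72 + 13.75 = 46.79 million (those not working and not actively searching are outside the labor force — including those who want a job but have given up searching).
Civilian working-age population = 172.30 + 46.79 = 219.09 million.
Unemployment rate = 8.07 / 172.30 = 4.68%.
Labor force participation rate = 172.30 / 219.09 = 78.64%.

Unemployment rate ≈ 4.68%; labor force participation rate ≈ 78.64%.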